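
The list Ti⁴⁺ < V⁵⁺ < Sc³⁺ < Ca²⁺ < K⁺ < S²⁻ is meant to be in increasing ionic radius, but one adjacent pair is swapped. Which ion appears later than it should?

Check each adjacent pair. Ti⁴⁺ and V⁵⁺ are reversed: they are isoelectronic (18 e⁻) and V has more protons than Ti (23 vs 22), making V⁵⁺ smaller. No other neighbouring pair contradicts the periodic trends, so V⁵⁺ is the ion listed too late.

V⁵⁺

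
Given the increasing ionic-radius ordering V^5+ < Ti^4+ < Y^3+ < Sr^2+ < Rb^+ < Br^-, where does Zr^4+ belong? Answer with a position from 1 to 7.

3

V^5+ has 18 e⁻ (Z=23), Ti^4+ has 18 e⁻ (Z=22), Zr^4+ has 36 e⁻ (Z=40), Y^3+ has 36 e⁻ (Z=39), Sr^2+ has 36 e⁻ (Z=38), Rb^+ has 36 e⁻ (Z=37), Br^- has 36 e⁻ (Z=35). V^5+ < Ti^4+ (both 18 e⁻, Z=23>22); Ti^4+ < Zr^4+ (same group, period 4 vs 5); Zr^4+ < Y^3+ (both 36 e⁻, Z=40>39); Y^3+ < Sr^2+ (isoelectronic, higher Z=39 is smaller); Sr^2+ < Rb^+ (isoelectronic, higher Z=38 is smaller); Rb^+ < Br^- (both 36 e⁻, Z=37>35).
Putting Zr^4+ in gives V^5+ < Ti^4+ < Zr^4+ < Y^3+ < Sr^2+ < Rb^+ < Br^-; it lands at slot 3.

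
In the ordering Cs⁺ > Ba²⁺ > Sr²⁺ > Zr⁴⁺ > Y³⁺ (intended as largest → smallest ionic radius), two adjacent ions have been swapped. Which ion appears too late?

Y³⁺

Check each adjacent pair. Zr⁴⁺ and Y³⁺ are reversed: they are isoelectronic (36 e⁻) and Zr has more protons than Y (40 vs 39), making Zr⁴⁺ smaller. No other neighbouring pair contradicts the periodic trends, so Y³⁺ is the ion listed too late.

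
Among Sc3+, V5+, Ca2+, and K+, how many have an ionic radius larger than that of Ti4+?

Isoelectronic series (18 e⁻ each). Size is set by nuclear charge: more protons means a smaller ion. V5+ (Z=23), Ti4+ (Z=22), Sc3+ (Z=21), Ca2+ (Z=20), K+ (Z=19).
Ordering all of them (including Ti4+) by radius gives V5+ < Ti4+ < Sc3+ < Ca2+ < K+. Count: 3.

3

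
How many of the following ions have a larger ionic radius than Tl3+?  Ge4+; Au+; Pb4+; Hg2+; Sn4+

Tabulating Z and e⁻: Ge4+ (Z=32, 28 e⁻), Sn4+ (Z=50, 46 e⁻), Pb4+ (Z=82, 78 e⁻), Tl3+ (Z=81, 78 e⁻), Hg2+ (Z=80, 78 e⁻), Au+ (Z=79, 78 e⁻). Ge4+ < Sn4+ (same group, period 4 vs 5); Sn4+ < Pb4+ (same group, 1 shell fewer); Pb4+ < Tl3+ (isoelectronic, higher Z=82 is smaller); Tl3+ < Hg2+ (isoelectronic, higher Z=81 is smaller); Hg2+ < Au+ (both 78 e⁻, Z=80>79).
Relative to Tl3+, the ions that are larger are Hg2+, Au+. That's 2.

2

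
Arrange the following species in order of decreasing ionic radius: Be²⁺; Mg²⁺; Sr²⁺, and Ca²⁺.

Same group, same charge. Going down the group adds an extra shell of electrons, so the ion gets larger: Be²⁺ is highest in the group and smallest.

Sr²⁺ > Ca²⁺ > Mg²⁺ > Be²⁺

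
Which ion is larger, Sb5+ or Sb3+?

For a single element, ionic radius drops as positive charge rises — Sb5+ < Sb3+.

Sb3+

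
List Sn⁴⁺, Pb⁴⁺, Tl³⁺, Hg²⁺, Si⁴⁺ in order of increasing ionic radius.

Si⁴⁺ < Sn⁴⁺ < Pb⁴⁺ < Tl³⁺ < Hg²⁺

Work out protons and electrons: Si⁴⁺ has 10 e⁻ (Z=14), Sn⁴⁺ has 46 e⁻ (Z=50), Pb⁴⁺ has 78 e⁻ (Z=82), Tl³⁺ has 78 e⁻ (Z=81), Hg²⁺ has 78 e⁻ (Z=80). Si⁴⁺ < Sn⁴⁺ (same group, period 3 vs 5); Sn⁴⁺ < Pb⁴⁺ (same group, 1 shell fewer); Pb⁴⁺ < Tl³⁺ (isoelectronic, higher Z=82 is smaller); Tl³⁺ < Hg²⁺ (both 78 e⁻, Z=81>80).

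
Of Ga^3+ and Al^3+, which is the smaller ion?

These ions sit in one column with identical charge. Each step down the periodic table adds a principal shell, increasing the radius.

Al^3+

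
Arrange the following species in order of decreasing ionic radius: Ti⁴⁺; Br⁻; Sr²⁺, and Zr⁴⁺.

Tabulating Z and e⁻: Ti⁴⁺ has 18 e⁻ (Z=22), Zr⁴⁺ has 36 e⁻ (Z=40), Sr²⁺ has 36 e⁻ (Z=38), Br⁻ has 36 e⁻ (Z=35). Ti⁴⁺ < Zr⁴⁺ (same group, period 4 vs 5); Zr⁴⁺ < Sr²⁺ (both 36 e⁻, Z=40>38); Sr²⁺ < Br⁻ (both 36 e⁻, Z=38>35).

Br⁻ > Sr²⁺ > Zr⁴⁺ > Ti⁴⁺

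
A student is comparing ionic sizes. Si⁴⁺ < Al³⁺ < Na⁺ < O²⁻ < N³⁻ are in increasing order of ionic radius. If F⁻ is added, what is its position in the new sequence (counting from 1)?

4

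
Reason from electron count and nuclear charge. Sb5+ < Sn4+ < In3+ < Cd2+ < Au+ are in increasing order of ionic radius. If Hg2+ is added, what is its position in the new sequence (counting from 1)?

5

Electron counts and nuclear charges: Sb5+ (Z=51, 46 e⁻), Sn4+ (Z=50, 46 e⁻), In3+ (Z=49, 46 e⁻), Cd2+ (Z=48, 46 e⁻), Hg2+ (Z=80, 78 e⁻), Au+ (Z=79, 78 e⁻). Sb5+ < Sn4+ (isoelectronic, higher Z=51 is smaller); Sn4+ < In3+ (both 46 e⁻, Z=50>49); In3+ < Cd2+ (isoelectronic, higher Z=49 is smaller); Cd2+ < Hg2+ (same group, period 5 vs 6); Hg2+ < Au+ (both 78 e⁻, Z=80>79).
Putting Hg2+ in gives Sb5+ < Sn4+ < In3+ < Cd2+ < Hg2+ < Au+; it lands at slot 5.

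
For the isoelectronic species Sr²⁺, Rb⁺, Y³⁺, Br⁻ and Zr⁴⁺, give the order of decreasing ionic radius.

Br⁻ > Rb⁺ > Sr²⁺ > Y³⁺ > Zr⁴⁺

Each ion has 36 electrons. The ranking follows nuclear charge in reverse — greater Z gives a smaller radius. Zr⁴⁺ (Z=40), Y³⁺ (Z=39), Sr²⁺ (Z=38), Rb⁺ (Z=37), Br⁻ (Z=35).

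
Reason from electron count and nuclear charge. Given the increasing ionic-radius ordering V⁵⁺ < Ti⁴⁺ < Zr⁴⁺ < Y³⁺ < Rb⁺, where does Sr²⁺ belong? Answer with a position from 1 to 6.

5

Tabulating Z and e⁻: V⁵⁺ (Z=23, 18 e⁻), Ti⁴⁺ (Z=22, 18 e⁻), Zr⁴⁺ (Z=40, 36 e⁻), Y³⁺ (Z=39, 36 e⁻), Sr²⁺ (Z=38, 36 e⁻), Rb⁺ (Z=37, 36 e⁻). V⁵⁺ < Ti⁴⁺ (isoelectronic, higher Z=23 is smaller); Ti⁴⁺ < Zr⁴⁺ (same group, 1 shell fewer); Zr⁴⁺ < Y³⁺ (both 36 e⁻, Z=40>39); Y³⁺ < Sr²⁺ (isoelectronic, higher Z=39 is smaller); Sr²⁺ < Rb⁺ (both 36 e⁻, Z=38>37).
With Sr²⁺ included the full order is V⁵⁺ < Ti⁴⁺ < Zr⁴⁺ < Y³⁺ < Sr²⁺ < Rb⁺, so it takes position 5.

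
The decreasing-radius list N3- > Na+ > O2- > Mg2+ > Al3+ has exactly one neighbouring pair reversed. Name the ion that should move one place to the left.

The pair Na+, O2- is the wrong way round — both have 10 electrons but Z(Na)=11 > Z(O)=8, so Na+ should be the smaller of the two. All other adjacent pairs agree with periodic trends, so O2- is the misplaced ion.

O2-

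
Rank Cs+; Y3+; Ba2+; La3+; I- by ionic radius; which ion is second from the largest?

Cs+

Electron counts and nuclear charges: Y3+: 36 e⁻, Z=39, La3+: 54 e⁻, Z=57, Ba2+: 54 e⁻, Z=56, Cs+: 54 e⁻, Z=55, I-: 54 e⁻, Z=53. Y3+ < La3+ (same group, 1 shell fewer); La3+ < Ba2+ (isoelectronic, higher Z=57 is smaller); Ba2+ < Cs+ (both 54 e⁻, Z=56>55); Cs+ < I- (both 54 e⁻, Z=55>53).
So the order is Y3+ < La3+ < Ba2+ < Cs+ < I-; the 2nd-largest ion is Cs+.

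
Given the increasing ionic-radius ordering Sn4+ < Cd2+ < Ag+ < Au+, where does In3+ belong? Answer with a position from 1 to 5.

First list Z and electron count for each: Sn4+ has 46 e⁻ (Z=50), In3+ has 46 e⁻ (Z=49), Cd2+ has 46 e⁻ (Z=48), Ag+ has 46 e⁻ (Z=47), Au+ has 78 e⁻ (Z=79). Sn4+ < In3+ (both 46 e⁻, Z=50>49); In3+ < Cd2+ (isoelectronic, higher Z=49 is smaller); Cd2+ < Ag+ (both 46 e⁻, Z=48>47); Ag+ < Au+ (same group, 1 shell fewer).
The complete sequence is Sn4+ < In3+ < Cd2+ < Ag+ < Au+. In3+ sits at position 2.

2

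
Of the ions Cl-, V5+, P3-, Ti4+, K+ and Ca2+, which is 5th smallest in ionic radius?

All of these have 18 electrons (isoelectronic). With the same electron cloud, the ion with the most protons pulls it in tightest. Nuclear charges: V5+ (Z=23), Ti4+ (Z=22), Ca2+ (Z=20), K+ (Z=19), Cl- (Z=17), P3- (Z=15). Highest Z is smallest.
Ordering: V5+ < Ti4+ < Ca2+ < K+ < Cl- < P3-. The 5th smallest is Cl-.

Cl-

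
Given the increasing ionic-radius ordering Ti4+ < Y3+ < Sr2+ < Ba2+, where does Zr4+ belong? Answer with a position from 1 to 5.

2

Work out protons and electrons: Ti4+ has 18 e⁻ (Z=22), Zr4+ has 36 e⁻ (Z=40), Y3+ has 36 e⁻ (Z=39), Sr2+ has 36 e⁻ (Z=38), Ba2+ has 54 e⁻ (Z=56). Ti4+ < Zr4+ (same group, period 4 vs 5); Zr4+ < Y3+ (both 36 e⁻, Z=40>39); Y3+ < Sr2+ (isoelectronic, higher Z=39 is smaller); Sr2+ < Ba2+ (same group, 1 shell fewer).
Merged order: Ti4+ < Zr4+ < Y3+ < Sr2+ < Ba2+ — Zr4+ is number 2.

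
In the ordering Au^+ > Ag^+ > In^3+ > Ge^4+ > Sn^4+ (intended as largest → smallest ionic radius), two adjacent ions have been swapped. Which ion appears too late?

Sn^4+

Check each adjacent pair. Ge^4+ and Sn^4+ are reversed: Ge^4+ and Sn^4+ are in one column with the same charge; the lighter period-4 ion has one fewer shell and is smaller. No other neighbouring pair contradicts the periodic trends, so Sn^4+ is the ion listed too late.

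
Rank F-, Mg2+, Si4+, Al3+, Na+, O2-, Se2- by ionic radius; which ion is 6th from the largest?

Al3+

Electron counts and nuclear charges: Si4+ (Z=14, 10 e⁻), Al3+ (Z=13, 10 e⁻), Mg2+ (Z=12, 10 e⁻), Na+ (Z=11, 10 e⁻), F- (Z=9, 10 e⁻), O2- (Z=8, 10 e⁻), Se2- (Z=34, 36 e⁻). Si4+ < Al3+ (isoelectronic, higher Z=14 is smaller); Al3+ < Mg2+ (isoelectronic, higher Z=13 is smaller); Mg2+ < Na+ (both 10 e⁻, Z=12>11); Na+ < F- (isoelectronic, higher Z=11 is smaller); F- < O2- (both 10 e⁻, Z=9>8); O2- < Se2- (same group, period 2 vs 4).
Ordering: Si4+ < Al3+ < Mg2+ < Na+ < F- < O2- < Se2-. The 6th largest is Al3+.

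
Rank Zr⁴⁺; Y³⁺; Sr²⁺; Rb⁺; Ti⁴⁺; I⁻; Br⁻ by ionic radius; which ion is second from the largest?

Br⁻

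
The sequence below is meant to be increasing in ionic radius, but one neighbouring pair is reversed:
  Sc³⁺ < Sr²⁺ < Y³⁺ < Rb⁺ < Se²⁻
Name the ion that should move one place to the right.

Sr²⁺

Scanning neighbour by neighbour, only Sr²⁺/Y³⁺ violates a trend: both have 36 electrons but Z(Y)=39 > Z(Sr)=38, so Y³⁺ should be the smaller of the two. That makes Sr²⁺ the one sitting a position early relative to where it belongs.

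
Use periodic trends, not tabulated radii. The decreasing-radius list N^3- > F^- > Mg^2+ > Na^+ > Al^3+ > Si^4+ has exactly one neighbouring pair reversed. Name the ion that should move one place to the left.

Na^+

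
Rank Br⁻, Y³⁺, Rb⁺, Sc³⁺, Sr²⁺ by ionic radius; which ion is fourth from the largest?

Sc³⁺: 18 e⁻, Z=21, Y³⁺: 36 e⁻, Z=39, Sr²⁺: 36 e⁻, Z=38, Rb⁺: 36 e⁻, Z=37, Br⁻: 36 e⁻, Z=35. Sc³⁺ < Y³⁺ (same group, period 4 vs 5); Y³⁺ < Sr²⁺ (isoelectronic, higher Z=39 is smaller); Sr²⁺ < Rb⁺ (both 36 e⁻, Z=38>37); Rb⁺ < Br⁻ (isoelectronic, higher Z=37 is smaller).
Full ascending order: Sc³⁺ < Y³⁺ < Sr²⁺ < Rb⁺ < Br⁻. Counting from the largest, position 4 is Y³⁺.

Y³⁺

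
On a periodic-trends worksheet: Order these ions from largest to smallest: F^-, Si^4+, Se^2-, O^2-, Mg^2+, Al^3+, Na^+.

Se^2- > O^2- > F^- > Na^+ > Mg^2+ > Al^3+ > Si^4+

First list Z and electron count for each: Si^4+ (Z=14, 10 e⁻), Al^3+ (Z=13, 10 e⁻), Mg^2+ (Z=12, 10 e⁻), Na^+ (Z=11, 10 e⁻), F^- (Z=9, 10 e⁻), O^2- (Z=8, 10 e⁻), Se^2- (Z=34, 36 e⁻). Si^4+ < Al^3+ (both 10 e⁻, Z=14>13); Al^3+ < Mg^2+ (both 10 e⁻, Z=13>12); Mg^2+ < Na^+ (both 10 e⁻, Z=12>11); Na^+ < F^- (both 10 e⁻, Z=11>9); F^- < O^2- (both 10 e⁻, Z=9>8); O^2- < Se^2- (same group, 2 shells fewer).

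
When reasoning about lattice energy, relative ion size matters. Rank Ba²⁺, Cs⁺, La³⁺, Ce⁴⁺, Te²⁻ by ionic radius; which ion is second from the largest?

These species are isoelectronic with 54 electrons. The only difference is the number of protons: Ce⁴⁺ (Z=58), La³⁺ (Z=57), Ba²⁺ (Z=56), Cs⁺ (Z=55), Te²⁻ (Z=52). The strongest nuclear pull (Ce⁴⁺) gives the smallest ion.
Ordering: Ce⁴⁺ < La³⁺ < Ba²⁺ < Cs⁺ < Te²⁻. The second largest is Cs⁺.

Cs⁺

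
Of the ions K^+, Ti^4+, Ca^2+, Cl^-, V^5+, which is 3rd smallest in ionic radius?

Ca^2+

Each ion has 18 electrons. The ranking follows nuclear charge in reverse — greater Z gives a smaller radius. V^5+ (Z=23), Ti^4+ (Z=22), Ca^2+ (Z=20), K^+ (Z=19), Cl^- (Z=17).
Ordering: V^5+ < Ti^4+ < Ca^2+ < K^+ < Cl^-. The 3rd smallest is Ca^2+.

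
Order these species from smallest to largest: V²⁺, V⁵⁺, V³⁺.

V⁵⁺ < V³⁺ < V²⁺

Same element, different charge: the more highly charged cation has fewer electrons and a greater effective nuclear charge per electron, making V⁵⁺ the smallest.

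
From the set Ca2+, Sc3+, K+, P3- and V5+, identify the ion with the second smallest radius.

These species are isoelectronic with 18 electrons. The only difference is the number of protons: V5+ (Z=23), Sc3+ (Z=21), Ca2+ (Z=20), K+ (Z=19), P3- (Z=15). The strongest nuclear pull (V5+) gives the smallest ion.
So the order is V5+ < Sc3+ < Ca2+ < K+ < P3-; the 2nd-smallest ion is Sc3+.

Sc3+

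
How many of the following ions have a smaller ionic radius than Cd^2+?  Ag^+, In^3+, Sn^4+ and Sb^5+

Isoelectronic series (46 e⁻ each). Size is set by nuclear charge: more protons means a smaller ion. Sb^5+ (Z=51), Sn^4+ (Z=50), In^3+ (Z=49), Cd^2+ (Z=48), Ag^+ (Z=47).
Relative to Cd^2+, the ions that are smaller are Sb^5+, Sn^4+, In^3+. That's 3.

3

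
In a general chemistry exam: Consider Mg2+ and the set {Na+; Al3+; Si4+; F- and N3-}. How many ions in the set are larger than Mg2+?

3

All of these have 10 electrons (isoelectronic). With the same electron cloud, the ion with the most protons pulls it in tightest. Nuclear charges: Si4+ (Z=14), Al3+ (Z=13), Mg2+ (Z=12), Na+ (Z=11), F- (Z=9), N3- (Z=7). Highest Z is smallest.
Placing each against Mg2+: smaller — Si4+, Al3+; larger — Na+, F-, N3-. That's 3.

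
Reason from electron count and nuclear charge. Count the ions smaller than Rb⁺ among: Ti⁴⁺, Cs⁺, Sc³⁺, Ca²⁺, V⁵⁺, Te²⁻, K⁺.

First list Z and electron count for each: V⁵⁺ has 18 e⁻ (Z=23), Ti⁴⁺ has 18 e⁻ (Z=22), Sc³⁺ has 18 e⁻ (Z=21), Ca²⁺ has 18 e⁻ (Z=20), K⁺ has 18 e⁻ (Z=19), Rb⁺ has 36 e⁻ (Z=37), Cs⁺ has 54 e⁻ (Z=55), Te²⁻ has 54 e⁻ (Z=52). V⁵⁺ < Ti⁴⁺ (isoelectronic, higher Z=23 is smaller); Ti⁴⁺ < Sc³⁺ (isoelectronic, higher Z=22 is smaller); Sc³⁺ < Ca²⁺ (isoelectronic, higher Z=21 is smaller); Ca²⁺ < K⁺ (both 18 e⁻, Z=20>19); K⁺ < Rb⁺ (same group, 1 shell fewer); Rb⁺ < Cs⁺ (same group, 1 shell fewer); Cs⁺ < Te²⁻ (isoelectronic, higher Z=55 is smaller).
Placing each against Rb⁺: smaller — V⁵⁺, Ti⁴⁺, Sc³⁺, Ca²⁺, K⁺; larger — Cs⁺, Te²⁻. That's 5.

5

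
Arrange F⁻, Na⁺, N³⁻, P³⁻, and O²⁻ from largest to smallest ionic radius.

P³⁻ > N³⁻ > O²⁻ > F⁻ > Na⁺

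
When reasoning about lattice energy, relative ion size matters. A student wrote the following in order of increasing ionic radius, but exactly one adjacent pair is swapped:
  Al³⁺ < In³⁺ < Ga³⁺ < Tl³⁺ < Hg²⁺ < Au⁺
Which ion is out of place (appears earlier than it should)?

Scanning neighbour by neighbour, only In³⁺/Ga³⁺ violates a trend: both in group 13 with the same charge; Ga³⁺ (period 4) has the smaller radius. That makes In³⁺ the one sitting a position early relative to where it belongs.

In³⁺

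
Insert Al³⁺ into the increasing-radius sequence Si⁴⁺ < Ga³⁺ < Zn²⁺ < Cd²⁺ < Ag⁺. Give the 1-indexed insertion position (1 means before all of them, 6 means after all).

2

Electron counts and nuclear charges: Si⁴⁺ (Z=14, 10 e⁻), Al³⁺ (Z=13, 10 e⁻), Ga³⁺ (Z=31, 28 e⁻), Zn²⁺ (Z=30, 28 e⁻), Cd²⁺ (Z=48, 46 e⁻), Ag⁺ (Z=47, 46 e⁻). Si⁴⁺ < Al³⁺ (isoelectronic, higher Z=14 is smaller); Al³⁺ < Ga³⁺ (same group, 1 shell fewer); Ga³⁺ < Zn²⁺ (isoelectronic, higher Z=31 is smaller); Zn²⁺ < Cd²⁺ (same group, period 4 vs 5); Cd²⁺ < Ag⁺ (isoelectronic, higher Z=48 is smaller).
Putting Al³⁺ in gives Si⁴⁺ < Al³⁺ < Ga³⁺ < Zn²⁺ < Cd²⁺ < Ag⁺; it lands at slot 2.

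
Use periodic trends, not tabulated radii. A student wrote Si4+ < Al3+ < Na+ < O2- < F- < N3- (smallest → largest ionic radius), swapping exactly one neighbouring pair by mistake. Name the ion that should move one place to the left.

F-

Compare adjacent ions: they are isoelectronic (10 e⁻) and F has more protons than O (9 vs 8), making F- smaller — yet in this increasing list O2- sits before F-. Nothing else is reversed, so F- should move one place to the left.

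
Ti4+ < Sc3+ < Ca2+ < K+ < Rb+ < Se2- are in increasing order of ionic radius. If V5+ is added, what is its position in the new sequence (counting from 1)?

1

V5+ (Z=23, 18 e⁻), Ti4+ (Z=22, 18 e⁻), Sc3+ (Z=21, 18 e⁻), Ca2+ (Z=20, 18 e⁻), K+ (Z=19, 18 e⁻), Rb+ (Z=37, 36 e⁻), Se2- (Z=34, 36 e⁻). V5+ < Ti4+ (both 18 e⁻, Z=23>22); Ti4+ < Sc3+ (isoelectronic, higher Z=22 is smaller); Sc3+ < Ca2+ (isoelectronic, higher Z=21 is smaller); Ca2+ < K+ (isoelectronic, higher Z=20 is smaller); K+ < Rb+ (same group, period 4 vs 5); Rb+ < Se2- (isoelectronic, higher Z=37 is smaller).
The complete sequence is V5+ < Ti4+ < Sc3+ < Ca2+ < K+ < Rb+ < Se2-. V5+ sits at position 1.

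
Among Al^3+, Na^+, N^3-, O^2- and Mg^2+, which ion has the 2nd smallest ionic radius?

Mg^2+

Isoelectronic series (10 e⁻ each). Size is set by nuclear charge: more protons means a smaller ion. Al^3+ (Z=13), Mg^2+ (Z=12), Na^+ (Z=11), O^2- (Z=8), N^3- (Z=7).
Full ascending order: Al^3+ < Mg^2+ < Na^+ < O^2- < N^3-. Counting from the smallest, position 2 is Mg^2+.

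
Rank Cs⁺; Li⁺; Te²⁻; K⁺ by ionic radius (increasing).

Li⁺ < K⁺ < Cs⁺ < Te²⁻

Electron counts and nuclear charges: Li⁺ (Z=3, 2 e⁻), K⁺ (Z=19, 18 e⁻), Cs⁺ (Z=55, 54 e⁻), Te²⁻ (Z=52, 54 e⁻). Li⁺ < K⁺ (same group, period 2 vs 4); K⁺ < Cs⁺ (same group, period 4 vs 6); Cs⁺ < Te²⁻ (both 54 e⁻, Z=55>52).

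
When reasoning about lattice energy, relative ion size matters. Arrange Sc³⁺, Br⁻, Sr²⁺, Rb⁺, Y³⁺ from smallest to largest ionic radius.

Work out protons and electrons: Sc³⁺ (Z=21, 18 e⁻), Y³⁺ (Z=39, 36 e⁻), Sr²⁺ (Z=38, 36 e⁻), Rb⁺ (Z=37, 36 e⁻), Br⁻ (Z=35, 36 e⁻). Sc³⁺ < Y³⁺ (same group, period 4 vs 5); Y³⁺ < Sr²⁺ (both 36 e⁻, Z=39>38); Sr²⁺ < Rb⁺ (both 36 e⁻, Z=38>37); Rb⁺ < Br⁻ (both 36 e⁻, Z=37>35).

Sc³⁺ < Y³⁺ < Sr²⁺ < Rb⁺ < Br⁻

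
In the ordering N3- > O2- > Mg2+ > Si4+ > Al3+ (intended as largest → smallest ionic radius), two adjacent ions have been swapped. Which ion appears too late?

Al3+

Scanning neighbour by neighbour, only Si4+/Al3+ violates a trend: they are isoelectronic (10 e⁻) and Si has more protons than Al (14 vs 13), making Si4+ smaller. That makes Al3+ the one sitting a position late relative to where it belongs.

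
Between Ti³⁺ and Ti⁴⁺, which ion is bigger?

These are all Ti ions. Removing more electrons (higher positive charge) pulls the remaining electrons in closer, so Ti⁴⁺ is smallest and Ti³⁺ is largest.

Ti³⁺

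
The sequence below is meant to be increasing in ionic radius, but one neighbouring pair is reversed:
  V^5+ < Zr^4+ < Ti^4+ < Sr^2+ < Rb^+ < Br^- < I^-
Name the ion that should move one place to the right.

Zr^4+

The pair Zr^4+, Ti^4+ is the wrong way round — same group and charge — period 4 sits above period 5, so Ti^4+ is smaller. All other adjacent pairs agree with periodic trends, so Zr^4+ is the misplaced ion.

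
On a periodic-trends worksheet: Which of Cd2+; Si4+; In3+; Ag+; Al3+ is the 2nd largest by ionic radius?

Si4+: 10 e⁻, Z=14, Al3+: 10 e⁻, Z=13, In3+: 46 e⁻, Z=49, Cd2+: 46 e⁻, Z=48, Ag+: 46 e⁻, Z=47. Si4+ < Al3+ (isoelectronic, higher Z=14 is smaller); Al3+ < In3+ (same group, 2 shells fewer); In3+ < Cd2+ (both 46 e⁻, Z=49>48); Cd2+ < Ag+ (both 46 e⁻, Z=48>47).
So the order is Si4+ < Al3+ < In3+ < Cd2+ < Ag+; the 2nd-largest ion is Cd2+.

Cd2+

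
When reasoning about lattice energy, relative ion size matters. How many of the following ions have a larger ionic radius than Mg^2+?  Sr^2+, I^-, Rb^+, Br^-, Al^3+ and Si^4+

Si^4+ has 10 e⁻ (Z=14), Al^3+ has 10 e⁻ (Z=13), Mg^2+ has 10 e⁻ (Z=12), Sr^2+ has 36 e⁻ (Z=38), Rb^+ has 36 e⁻ (Z=37), Br^- has 36 e⁻ (Z=35), I^- has 54 e⁻ (Z=53). Si^4+ < Al^3+ (both 10 e⁻, Z=14>13); Al^3+ < Mg^2+ (both 10 e⁻, Z=13>12); Mg^2+ < Sr^2+ (same group, 2 shells fewer); Sr^2+ < Rb^+ (both 36 e⁻, Z=38>37); Rb^+ < Br^- (isoelectronic, higher Z=37 is smaller); Br^- < I^- (same group, 1 shell fewer).
Placing each against Mg^2+: smaller — Si^4+, Al^3+; larger — Sr^2+, Rb^+, Br^-, I^-. Count: 4.

4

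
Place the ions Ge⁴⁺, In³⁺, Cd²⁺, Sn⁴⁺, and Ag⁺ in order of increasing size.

Ge⁴⁺: 28 e⁻, Z=32, Sn⁴⁺: 46 e⁻, Z=50, In³⁺: 46 e⁻, Z=49, Cd²⁺: 46 e⁻, Z=48, Ag⁺: 46 e⁻, Z=47. Ge⁴⁺ < Sn⁴⁺ (same group, 1 shell fewer); Sn⁴⁺ < In³⁺ (both 46 e⁻, Z=50>49); In³⁺ < Cd²⁺ (isoelectronic, higher Z=49 is smaller); Cd²⁺ < Ag⁺ (both 46 e⁻, Z=48>47).

Ge⁴⁺ < Sn⁴⁺ < In³⁺ < Cd²⁺ < Ag⁺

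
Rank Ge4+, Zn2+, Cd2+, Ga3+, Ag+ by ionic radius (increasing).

Electron counts and nuclear charges: Ge4+: 28 e⁻, Z=32, Ga3+: 28 e⁻, Z=31, Zn2+: 28 e⁻, Z=30, Cd2+: 46 e⁻, Z=48, Ag+: 46 e⁻, Z=47. Ge4+ < Ga3+ (isoelectronic, higher Z=32 is smaller); Ga3+ < Zn2+ (isoelectronic, higher Z=31 is smaller); Zn2+ < Cd2+ (same group, period 4 vs 5); Cd2+ < Ag+ (both 46 e⁻, Z=48>47).

Ge4+ < Ga3+ < Zn2+ < Cd2+ < Ag+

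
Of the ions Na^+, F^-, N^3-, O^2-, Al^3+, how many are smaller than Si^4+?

0

Isoelectronic series (10 e⁻ each). Size is set by nuclear charge: more protons means a smaller ion. Si^4+ (Z=14), Al^3+ (Z=13), Na^+ (Z=11), F^- (Z=9), O^2- (Z=8), N^3- (Z=7).
Overall: Si^4+ < Al^3+ < Na^+ < F^- < O^2- < N^3-. Si^4+ has 0 below it and 5 above. That's 0.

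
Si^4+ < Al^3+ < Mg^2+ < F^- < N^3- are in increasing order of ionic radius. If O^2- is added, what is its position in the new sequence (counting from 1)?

5

Isoelectronic series (10 e⁻ each). Size is set by nuclear charge: more protons means a smaller ion. Si^4+ (Z=14), Al^3+ (Z=13), Mg^2+ (Z=12), F^- (Z=9), O^2- (Z=8), N^3- (Z=7).
Merged order: Si^4+ < Al^3+ < Mg^2+ < F^- < O^2- < N^3- — O^2- is number 5.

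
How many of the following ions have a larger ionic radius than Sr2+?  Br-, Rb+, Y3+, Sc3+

Electron counts and nuclear charges: Sc3+ (Z=21, 18 e⁻), Y3+ (Z=39, 36 e⁻), Sr2+ (Z=38, 36 e⁻), Rb+ (Z=37, 36 e⁻), Br- (Z=35, 36 e⁻). Sc3+ < Y3+ (same group, period 4 vs 5); Y3+ < Sr2+ (isoelectronic, higher Z=39 is smaller); Sr2+ < Rb+ (isoelectronic, higher Z=38 is smaller); Rb+ < Br- (isoelectronic, higher Z=37 is smaller).
Relative to Sr2+, the ions that are larger are Rb+, Br-. So 2 are larger.

2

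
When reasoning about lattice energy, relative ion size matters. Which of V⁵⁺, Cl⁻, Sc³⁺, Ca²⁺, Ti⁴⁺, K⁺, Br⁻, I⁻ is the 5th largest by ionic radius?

Tabulating Z and e⁻: V⁵⁺ has 18 e⁻ (Z=23), Ti⁴⁺ has 18 e⁻ (Z=22), Sc³⁺ has 18 e⁻ (Z=21), Ca²⁺ has 18 e⁻ (Z=20), K⁺ has 18 e⁻ (Z=19), Cl⁻ has 18 e⁻ (Z=17), Br⁻ has 36 e⁻ (Z=35), I⁻ has 54 e⁻ (Z=53). V⁵⁺ < Ti⁴⁺ (both 18 e⁻, Z=23>22); Ti⁴⁺ < Sc³⁺ (isoelectronic, higher Z=22 is smaller); Sc³⁺ < Ca²⁺ (both 18 e⁻, Z=21>20); Ca²⁺ < K⁺ (isoelectronic, higher Z=20 is smaller); K⁺ < Cl⁻ (isoelectronic, higher Z=19 is smaller); Cl⁻ < Br⁻ (same group, 1 shell fewer); Br⁻ < I⁻ (same group, period 4 vs 5).
That gives V⁵⁺ < Ti⁴⁺ < Sc³⁺ < Ca²⁺ < K⁺ < Cl⁻ < Br⁻ < I⁻. From the largest end, number 5 is Ca²⁺.

Ca²⁺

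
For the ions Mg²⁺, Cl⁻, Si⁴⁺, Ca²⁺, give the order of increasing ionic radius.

Electron counts and nuclear charges: Si⁴⁺ (Z=14, 10 e⁻), Mg²⁺ (Z=12, 10 e⁻), Ca²⁺ (Z=20, 18 e⁻), Cl⁻ (Z=17, 18 e⁻). Si⁴⁺ < Mg²⁺ (both 10 e⁻, Z=14>12); Mg²⁺ < Ca²⁺ (same group, period 3 vs 4); Ca²⁺ < Cl⁻ (isoelectronic, higher Z=20 is smaller).

Si⁴⁺ < Mg²⁺ < Ca²⁺ < Cl⁻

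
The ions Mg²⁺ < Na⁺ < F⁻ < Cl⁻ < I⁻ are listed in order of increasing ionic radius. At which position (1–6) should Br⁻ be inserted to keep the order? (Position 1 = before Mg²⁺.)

5

Work out protons and electrons: Mg²⁺ has 10 e⁻ (Z=12), Na⁺ has 10 e⁻ (Z=11), F⁻ has 10 e⁻ (Z=9), Cl⁻ has 18 e⁻ (Z=17), Br⁻ has 36 e⁻ (Z=35), I⁻ has 54 e⁻ (Z=53). Mg²⁺ < Na⁺ (isoelectronic, higher Z=12 is smaller); Na⁺ < F⁻ (isoelectronic, higher Z=11 is smaller); F⁻ < Cl⁻ (same group, period 2 vs 3); Cl⁻ < Br⁻ (same group, period 3 vs 4); Br⁻ < I⁻ (same group, 1 shell fewer).
Putting Br⁻ in gives Mg²⁺ < Na⁺ < F⁻ < Cl⁻ < Br⁻ < I⁻; it lands at slot 5.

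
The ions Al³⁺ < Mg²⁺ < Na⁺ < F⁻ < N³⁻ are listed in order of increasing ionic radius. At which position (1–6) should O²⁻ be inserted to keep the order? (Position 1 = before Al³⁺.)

5

All of these have 10 electrons (isoelectronic). With the same electron cloud, the ion with the most protons pulls it in tightest. Nuclear charges: Al³⁺ (Z=13), Mg²⁺ (Z=12), Na⁺ (Z=11), F⁻ (Z=9), O²⁻ (Z=8), N³⁻ (Z=7). Highest Z is smallest.
The complete sequence is Al³⁺ < Mg²⁺ < Na⁺ < F⁻ < O²⁻ < N³⁻. O²⁻ sits at position 5.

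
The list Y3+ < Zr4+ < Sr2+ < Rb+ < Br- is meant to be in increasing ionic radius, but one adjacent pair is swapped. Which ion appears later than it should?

Zr4+

Compare adjacent ions: Zr4+ and Y3+ share 36 electrons; the higher nuclear charge on Zr (Z=40) contracts it more, so Zr4+ < Y3+ — yet in this increasing list Y3+ sits before Zr4+. Nothing else is reversed, so Zr4+ should move one place to the left.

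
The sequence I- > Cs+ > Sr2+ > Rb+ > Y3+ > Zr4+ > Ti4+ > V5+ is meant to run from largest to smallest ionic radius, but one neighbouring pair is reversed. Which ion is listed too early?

Sr2+

Check each adjacent pair. Sr2+ and Rb+ are reversed: Sr2+ and Rb+ share 36 electrons; the higher nuclear charge on Sr (Z=38) contracts it more, so Sr2+ < Rb+. No other neighbouring pair contradicts the periodic trends, so Sr2+ is the ion listed too early.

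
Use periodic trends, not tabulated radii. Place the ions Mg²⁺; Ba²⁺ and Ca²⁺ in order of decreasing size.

Ba²⁺ > Ca²⁺ > Mg²⁺

All are in the same group with charge +2. Radius grows down the group as n (the outermost shell) increases.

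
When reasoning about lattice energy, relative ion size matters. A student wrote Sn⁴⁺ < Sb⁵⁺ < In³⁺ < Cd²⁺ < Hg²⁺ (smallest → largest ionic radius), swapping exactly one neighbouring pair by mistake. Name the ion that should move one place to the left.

Sb⁵⁺

Scanning neighbour by neighbour, only Sn⁴⁺/Sb⁵⁺ violates a trend: Sb⁵⁺ and Sn⁴⁺ share 46 electrons; the higher nuclear charge on Sb (Z=51) contracts it more, so Sb⁵⁺ < Sn⁴⁺. That makes Sb⁵⁺ the one sitting a position late relative to where it belongs.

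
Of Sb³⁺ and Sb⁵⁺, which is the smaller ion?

Sb⁵⁺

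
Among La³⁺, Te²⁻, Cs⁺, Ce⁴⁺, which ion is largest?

Te²⁻

Each ion has 54 electrons. The ranking follows nuclear charge in reverse — greater Z gives a smaller radius. Ce⁴⁺ (Z=58), La³⁺ (Z=57), Cs⁺ (Z=55), Te²⁻ (Z=52).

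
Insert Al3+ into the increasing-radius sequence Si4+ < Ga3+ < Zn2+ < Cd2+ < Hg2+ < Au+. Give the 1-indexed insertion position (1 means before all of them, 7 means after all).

Si4+: 10 e⁻, Z=14, Al3+: 10 e⁻, Z=13, Ga3+: 28 e⁻, Z=31, Zn2+: 28 e⁻, Z=30, Cd2+: 46 e⁻, Z=48, Hg2+: 78 e⁻, Z=80, Au+: 78 e⁻, Z=79. Si4+ < Al3+ (both 10 e⁻, Z=14>13); Al3+ < Ga3+ (same group, period 3 vs 4); Ga3+ < Zn2+ (both 28 e⁻, Z=31>30); Zn2+ < Cd2+ (same group, period 4 vs 5); Cd2+ < Hg2+ (same group, period 5 vs 6); Hg2+ < Au+ (isoelectronic, higher Z=80 is smaller).
The complete sequence is Si4+ < Al3+ < Ga3+ < Zn2+ < Cd2+ < Hg2+ < Au+. Al3+ sits at position 2.

2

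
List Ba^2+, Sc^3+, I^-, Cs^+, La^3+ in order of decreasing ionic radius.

Electron counts and nuclear charges: Sc^3+ (Z=21, 18 e⁻), La^3+ (Z=57, 54 e⁻), Ba^2+ (Z=56, 54 e⁻), Cs^+ (Z=55, 54 e⁻), I^- (Z=53, 54 e⁻). Sc^3+ < La^3+ (same group, 2 shells fewer); La^3+ < Ba^2+ (both 54 e⁻, Z=57>56); Ba^2+ < Cs^+ (both 54 e⁻, Z=56>55); Cs^+ < I^- (both 54 e⁻, Z=55>53).

I^- > Cs^+ > Ba^2+ > La^3+ > Sc^3+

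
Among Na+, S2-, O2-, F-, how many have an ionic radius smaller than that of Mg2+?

0

Work out protons and electrons: Mg2+ (Z=12, 10 e⁻), Na+ (Z=11, 10 e⁻), F- (Z=9, 10 e⁻), O2- (Z=8, 10 e⁻), S2- (Z=16, 18 e⁻). Mg2+ < Na+ (both 10 e⁻, Z=12>11); Na+ < F- (isoelectronic, higher Z=11 is smaller); F- < O2- (isoelectronic, higher Z=9 is smaller); O2- < S2- (same group, period 2 vs 3).
Placing each against Mg2+: smaller — none; larger — Na+, F-, O2-, S2-. So 0 are smaller.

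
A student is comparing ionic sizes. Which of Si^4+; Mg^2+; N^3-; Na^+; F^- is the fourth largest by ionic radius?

Isoelectronic series (10 e⁻ each). Size is set by nuclear charge: more protons means a smaller ion. Si^4+ (Z=14), Mg^2+ (Z=12), Na^+ (Z=11), F^- (Z=9), N^3- (Z=7).
So the order is Si^4+ < Mg^2+ < Na^+ < F^- < N^3-; the 4th-largest ion is Mg^2+.

Mg^2+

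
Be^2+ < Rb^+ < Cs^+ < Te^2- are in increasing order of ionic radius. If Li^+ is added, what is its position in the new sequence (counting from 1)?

Be^2+: 2 e⁻, Z=4, Li^+: 2 e⁻, Z=3, Rb^+: 36 e⁻, Z=37, Cs^+: 54 e⁻, Z=55, Te^2-: 54 e⁻, Z=52. Be^2+ < Li^+ (isoelectronic, higher Z=4 is smaller); Li^+ < Rb^+ (same group, 3 shells fewer); Rb^+ < Cs^+ (same group, period 5 vs 6); Cs^+ < Te^2- (both 54 e⁻, Z=55>52).
Merged order: Be^2+ < Li^+ < Rb^+ < Cs^+ < Te^2- — Li^+ is number 2.

2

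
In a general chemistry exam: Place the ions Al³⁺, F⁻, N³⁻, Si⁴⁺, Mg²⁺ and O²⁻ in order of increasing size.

Si⁴⁺ < Al³⁺ < Mg²⁺ < F⁻ < O²⁻ < N³⁻

Each ion has 10 electrons. The ranking follows nuclear charge in reverse — greater Z gives a smaller radius. Si⁴⁺ (Z=14), Al³⁺ (Z=13), Mg²⁺ (Z=12), F⁻ (Z=9), O²⁻ (Z=8), N³⁻ (Z=7).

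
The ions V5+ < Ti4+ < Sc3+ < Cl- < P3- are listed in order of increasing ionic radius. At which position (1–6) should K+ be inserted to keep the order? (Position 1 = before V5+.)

4

These species are isoelectronic with 18 electrons. The only difference is the number of protons: V5+ (Z=23), Ti4+ (Z=22), Sc3+ (Z=21), K+ (Z=19), Cl- (Z=17), P3- (Z=15). The strongest nuclear pull (V5+) gives the smallest ion.
Putting K+ in gives V5+ < Ti4+ < Sc3+ < K+ < Cl- < P3-; it lands at slot 4.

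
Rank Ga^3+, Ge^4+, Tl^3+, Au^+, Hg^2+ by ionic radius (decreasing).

Electron counts and nuclear charges: Ge^4+: 28 e⁻, Z=32, Ga^3+: 28 e⁻, Z=31, Tl^3+: 78 e⁻, Z=81, Hg^2+: 78 e⁻, Z=80, Au^+: 78 e⁻, Z=79. Ge^4+ < Ga^3+ (both 28 e⁻, Z=32>31); Ga^3+ < Tl^3+ (same group, 2 shells fewer); Tl^3+ < Hg^2+ (both 78 e⁻, Z=81>80); Hg^2+ < Au^+ (isoelectronic, higher Z=80 is smaller).

Au^+ > Hg^2+ > Tl^3+ > Ga^3+ > Ge^4+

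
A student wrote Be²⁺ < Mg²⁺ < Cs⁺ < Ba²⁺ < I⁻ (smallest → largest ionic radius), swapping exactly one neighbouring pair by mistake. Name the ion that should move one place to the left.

Ba²⁺

Scanning neighbour by neighbour, only Cs⁺/Ba²⁺ violates a trend: Ba²⁺ and Cs⁺ share 54 electrons; the higher nuclear charge on Ba (Z=56) contracts it more, so Ba²⁺ < Cs⁺. That makes Ba²⁺ the one sitting a position late relative to where it belongs.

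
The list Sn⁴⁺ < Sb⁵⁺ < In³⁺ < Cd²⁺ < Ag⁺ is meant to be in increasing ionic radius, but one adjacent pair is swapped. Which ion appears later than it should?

The pair Sn⁴⁺, Sb⁵⁺ is the wrong way round — they are isoelectronic (46 e⁻) and Sb has more protons than Sn (51 vs 50), making Sb⁵⁺ smaller. All other adjacent pairs agree with periodic trends, so Sb⁵⁺ is the misplaced ion.

Sb⁵⁺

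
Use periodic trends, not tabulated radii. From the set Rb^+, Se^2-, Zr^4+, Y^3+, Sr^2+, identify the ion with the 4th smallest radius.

Rb^+

These species are isoelectronic with 36 electrons. The only difference is the number of protons: Zr^4+ (Z=40), Y^3+ (Z=39), Sr^2+ (Z=38), Rb^+ (Z=37), Se^2- (Z=34). The strongest nuclear pull (Zr^4+) gives the smallest ion.
That gives Zr^4+ < Y^3+ < Sr^2+ < Rb^+ < Se^2-. From the smallest end, number 4 is Rb^+.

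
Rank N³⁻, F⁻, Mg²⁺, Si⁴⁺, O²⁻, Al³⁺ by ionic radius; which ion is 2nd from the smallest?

Al³⁺

Each ion has 10 electrons. The ranking follows nuclear charge in reverse — greater Z gives a smaller radius. Si⁴⁺ (Z=14), Al³⁺ (Z=13), Mg²⁺ (Z=12), F⁻ (Z=9), O²⁻ (Z=8), N³⁻ (Z=7).
Ordering: Si⁴⁺ < Al³⁺ < Mg²⁺ < F⁻ < O²⁻ < N³⁻. The 2nd smallest is Al³⁺.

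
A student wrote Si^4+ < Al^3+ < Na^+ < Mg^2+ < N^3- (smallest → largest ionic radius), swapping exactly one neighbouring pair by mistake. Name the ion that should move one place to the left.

Mg^2+

Scanning neighbour by neighbour, only Na^+/Mg^2+ violates a trend: they are isoelectronic (10 e⁻) and Mg has more protons than Na (12 vs 11), making Mg^2+ smaller. That makes Mg^2+ the one sitting a position late relative to where it belongs.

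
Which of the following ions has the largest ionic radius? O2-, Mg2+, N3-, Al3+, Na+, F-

N3-

Each ion has 10 electrons. The ranking follows nuclear charge in reverse — greater Z gives a smaller radius. Al3+ (Z=13), Mg2+ (Z=12), Na+ (Z=11), F- (Z=9), O2- (Z=8), N3- (Z=7).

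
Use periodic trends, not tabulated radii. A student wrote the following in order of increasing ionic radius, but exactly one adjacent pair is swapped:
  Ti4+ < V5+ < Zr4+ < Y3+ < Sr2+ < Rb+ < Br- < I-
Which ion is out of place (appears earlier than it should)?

Scanning neighbour by neighbour, only Ti4+/V5+ violates a trend: V5+ and Ti4+ share 18 electrons; the higher nuclear charge on V (Z=23) contracts it more, so V5+ < Ti4+. That makes Ti4+ the one sitting a position early relative to where it belongs.

Ti4+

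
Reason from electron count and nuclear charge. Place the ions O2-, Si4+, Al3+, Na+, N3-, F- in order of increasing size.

Isoelectronic series (10 e⁻ each). Size is set by nuclear charge: more protons means a smaller ion. Si4+ (Z=14), Al3+ (Z=13), Na+ (Z=11), F- (Z=9), O2- (Z=8), N3- (Z=7).

Si4+ < Al3+ < Na+ < F- < O2- < N3-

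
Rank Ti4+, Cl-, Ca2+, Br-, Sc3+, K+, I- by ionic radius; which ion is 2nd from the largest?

Br-

Electron counts and nuclear charges: Ti4+: 18 e⁻, Z=22, Sc3+: 18 e⁻, Z=21, Ca2+: 18 e⁻, Z=20, K+: 18 e⁻, Z=19, Cl-: 18 e⁻, Z=17, Br-: 36 e⁻, Z=35, I-: 54 e⁻, Z=53. Ti4+ < Sc3+ (isoelectronic, higher Z=22 is smaller); Sc3+ < Ca2+ (isoelectronic, higher Z=21 is smaller); Ca2+ < K+ (both 18 e⁻, Z=20>19); K+ < Cl- (both 18 e⁻, Z=19>17); Cl- < Br- (same group, 1 shell fewer); Br- < I- (same group, period 4 vs 5).
That gives Ti4+ < Sc3+ < Ca2+ < K+ < Cl- < Br- < I-. From the largest end, number 2 is Br-.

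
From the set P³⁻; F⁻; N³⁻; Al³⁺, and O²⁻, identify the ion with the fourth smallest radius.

N³⁻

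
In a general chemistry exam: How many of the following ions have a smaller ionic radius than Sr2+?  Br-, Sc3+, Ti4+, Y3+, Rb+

3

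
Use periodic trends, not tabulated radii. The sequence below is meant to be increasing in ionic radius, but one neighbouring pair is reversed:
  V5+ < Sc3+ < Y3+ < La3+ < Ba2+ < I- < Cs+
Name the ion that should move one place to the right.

I-

Scanning neighbour by neighbour, only I-/Cs+ violates a trend: they are isoelectronic (54 e⁻) and Cs has more protons than I (55 vs 53), making Cs+ smaller. That makes I- the one sitting a position early relative to where it belongs.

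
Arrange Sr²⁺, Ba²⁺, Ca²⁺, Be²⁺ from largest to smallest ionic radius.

Same group, same charge. Going down the group adds an extra shell of electrons, so the ion gets larger: Be²⁺ is highest in the group and smallest.

Ba²⁺ > Sr²⁺ > Ca²⁺ > Be²⁺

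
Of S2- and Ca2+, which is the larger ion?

All of these have 18 electrons (isoelectronic). With the same electron cloud, the ion with the most protons pulls it in tightest. Nuclear charges: Ca2+ (Z=20), S2- (Z=16). Highest Z is smallest.

S2-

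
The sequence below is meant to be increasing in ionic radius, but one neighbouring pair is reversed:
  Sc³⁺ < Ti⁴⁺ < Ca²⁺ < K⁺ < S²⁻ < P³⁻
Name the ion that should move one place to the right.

Compare adjacent ions: Ti⁴⁺ and Sc³⁺ share 18 electrons; the higher nuclear charge on Ti (Z=22) contracts it more, so Ti⁴⁺ < Sc³⁺ — yet in this increasing list Sc³⁺ sits before Ti⁴⁺. Nothing else is reversed, so Sc³⁺ should move one place to the right.

Sc³⁺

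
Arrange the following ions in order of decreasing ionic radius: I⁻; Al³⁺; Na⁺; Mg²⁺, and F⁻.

I⁻ > F⁻ > Na⁺ > Mg²⁺ > Al³⁺

Work out protons and electrons: Al³⁺: 10 e⁻, Z=13, Mg²⁺: 10 e⁻, Z=12, Na⁺: 10 e⁻, Z=11, F⁻: 10 e⁻, Z=9, I⁻: 54 e⁻, Z=53. Al³⁺ < Mg²⁺ (isoelectronic, higher Z=13 is smaller); Mg²⁺ < Na⁺ (both 10 e⁻, Z=12>11); Na⁺ < F⁻ (isoelectronic, higher Z=11 is smaller); F⁻ < I⁻ (same group, 3 shells fewer).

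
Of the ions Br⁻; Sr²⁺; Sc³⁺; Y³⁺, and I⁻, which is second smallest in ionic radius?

First list Z and electron count for each: Sc³⁺ has 18 e⁻ (Z=21), Y³⁺ has 36 e⁻ (Z=39), Sr²⁺ has 36 e⁻ (Z=38), Br⁻ has 36 e⁻ (Z=35), I⁻ has 54 e⁻ (Z=53). Sc³⁺ < Y³⁺ (same group, period 4 vs 5); Y³⁺ < Sr²⁺ (isoelectronic, higher Z=39 is smaller); Sr²⁺ < Br⁻ (both 36 e⁻, Z=38>35); Br⁻ < I⁻ (same group, period 4 vs 5).
So the order is Sc³⁺ < Y³⁺ < Sr²⁺ < Br⁻ < I⁻; the 2nd-smallest ion is Y³⁺.

Y³⁺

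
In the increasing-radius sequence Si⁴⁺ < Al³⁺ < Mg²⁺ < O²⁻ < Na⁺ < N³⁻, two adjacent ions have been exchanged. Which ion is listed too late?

Na⁺

Scanning neighbour by neighbour, only O²⁻/Na⁺ violates a trend: Na⁺ and O²⁻ share 10 electrons; the higher nuclear charge on Na (Z=11) contracts it more, so Na⁺ < O²⁻. That makes Na⁺ the one sitting a position late relative to where it belongs.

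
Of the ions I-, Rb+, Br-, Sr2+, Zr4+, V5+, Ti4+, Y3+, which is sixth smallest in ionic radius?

Rb+

Work out protons and electrons: V5+ (Z=23, 18 e⁻), Ti4+ (Z=22, 18 e⁻), Zr4+ (Z=40, 36 e⁻), Y3+ (Z=39, 36 e⁻), Sr2+ (Z=38, 36 e⁻), Rb+ (Z=37, 36 e⁻), Br- (Z=35, 36 e⁻), I- (Z=53, 54 e⁻). V5+ < Ti4+ (isoelectronic, higher Z=23 is smaller); Ti4+ < Zr4+ (same group, period 4 vs 5); Zr4+ < Y3+ (isoelectronic, higher Z=40 is smaller); Y3+ < Sr2+ (isoelectronic, higher Z=39 is smaller); Sr2+ < Rb+ (isoelectronic, higher Z=38 is smaller); Rb+ < Br- (isoelectronic, higher Z=37 is smaller); Br- < I- (same group, period 4 vs 5).
Ordering: V5+ < Ti4+ < Zr4+ < Y3+ < Sr2+ < Rb+ < Br- < I-. The sixth smallest is Rb+.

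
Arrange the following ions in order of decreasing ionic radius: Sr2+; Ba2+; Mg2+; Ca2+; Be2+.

Ba2+ > Sr2+ > Ca2+ > Mg2+ > Be2+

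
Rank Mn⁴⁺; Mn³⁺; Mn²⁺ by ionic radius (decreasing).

These are all Mn ions. Removing more electrons (higher positive charge) pulls the remaining electrons in closer, so Mn⁴⁺ is smallest and Mn²⁺ is largest.

Mn²⁺ > Mn³⁺ > Mn⁴⁺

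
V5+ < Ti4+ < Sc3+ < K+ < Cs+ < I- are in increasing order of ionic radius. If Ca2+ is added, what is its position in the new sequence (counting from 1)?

4

Electron counts and nuclear charges: V5+ (Z=23, 18 e⁻), Ti4+ (Z=22, 18 e⁻), Sc3+ (Z=21, 18 e⁻), Ca2+ (Z=20, 18 e⁻), K+ (Z=19, 18 e⁻), Cs+ (Z=55, 54 e⁻), I- (Z=53, 54 e⁻). V5+ < Ti4+ (isoelectronic, higher Z=23 is smaller); Ti4+ < Sc3+ (isoelectronic, higher Z=22 is smaller); Sc3+ < Ca2+ (both 18 e⁻, Z=21>20); Ca2+ < K+ (both 18 e⁻, Z=20>19); K+ < Cs+ (same group, period 4 vs 6); Cs+ < I- (both 54 e⁻, Z=55>53).
Merged order: V5+ < Ti4+ < Sc3+ < Ca2+ < K+ < Cs+ < I- — Ca2+ is number 4.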